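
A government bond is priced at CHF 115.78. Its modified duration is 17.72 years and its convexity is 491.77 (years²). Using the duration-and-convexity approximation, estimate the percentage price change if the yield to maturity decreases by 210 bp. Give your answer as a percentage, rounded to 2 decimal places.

Duration effect: -D_mod·Δy = -17.72 × (-0.021) = +0.372120
Convexity effect: ½·C·(Δy)² = 0.5 × 491.77 × (-0.021)² = +0.108435285
ΔP/P ≈ +0.372120 + 0.108435285 = +0.480555285
= +48.0555285%.

+48.06%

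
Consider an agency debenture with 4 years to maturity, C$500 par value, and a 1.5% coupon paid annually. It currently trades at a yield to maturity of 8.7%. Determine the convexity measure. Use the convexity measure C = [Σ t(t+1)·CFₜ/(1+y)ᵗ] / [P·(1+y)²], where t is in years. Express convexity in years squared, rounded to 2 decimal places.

16.35

With y = 0.087:
  t   CF        PV=CF/(1+0.087)^t    t·PV        t(t+1)·PV
  1         7.50         6.8997         6.8997          13.7994
  2         7.50         6.3475        12.6950          38.0850
  3         7.50         5.8395        17.5184          70.0735
  4       507.50       363.5113     1,454.0450       7,270.2252
  Σ                    382.5979     1,491.1581       7,392.1832
P = 382.5979.
Convexity = Σ t(t+1)·PV / [P·(1+y)²] = 7,392.1832 / (382.5979 × 1.181569) = 16.35200.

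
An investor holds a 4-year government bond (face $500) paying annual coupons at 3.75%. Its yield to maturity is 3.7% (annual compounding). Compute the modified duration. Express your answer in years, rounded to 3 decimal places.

Periodic yield y = 0.037. First find Macaulay duration:
  t   CF        PV=CF/(1+0.037)^t    t·PV
  1        18.75        18.0810        18.0810
  2        18.75        17.4359        34.8718
  3        18.75        16.8138        50.4413
  4       518.75       448.5833     1,794.3331
  Σ                    500.9139     1,897.7272
P = 500.9139; Macaulay duration = 1,897.7272 / 500.9139 = 3.78853 years.
Modified duration = D_Mac / (1 + y) = 3.78853 / 1.037 = 3.65336 years.

3.653 years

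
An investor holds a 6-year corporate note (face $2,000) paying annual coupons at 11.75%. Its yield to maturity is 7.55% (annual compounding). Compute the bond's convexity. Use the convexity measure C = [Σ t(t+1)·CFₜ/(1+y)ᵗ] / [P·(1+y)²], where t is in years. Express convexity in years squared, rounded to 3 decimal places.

26.362

With y = 0.0755:
  t   CF        PV=CF/(1+0.0755)^t    t·PV        t(t+1)·PV
  1       235.00       218.5030       218.5030         437.0060
  2       235.00       203.1641       406.3283       1,218.9848
  3       235.00       188.9020       566.7061       2,266.8243
  4       235.00       175.6411       702.5645       3,512.8224
  5       235.00       163.3111       816.5557       4,899.3340
  6     2,235.00     1,444.1591     8,664.9546      60,654.6819
  Σ                  2,393.6805    11,375.6121      72,989.6535
P = 2,393.6805.
Convexity = Σ t(t+1)·PV / [P·(1+y)²] = 72,989.6535 / (2,393.6805 × 1.156700) = 26.36175.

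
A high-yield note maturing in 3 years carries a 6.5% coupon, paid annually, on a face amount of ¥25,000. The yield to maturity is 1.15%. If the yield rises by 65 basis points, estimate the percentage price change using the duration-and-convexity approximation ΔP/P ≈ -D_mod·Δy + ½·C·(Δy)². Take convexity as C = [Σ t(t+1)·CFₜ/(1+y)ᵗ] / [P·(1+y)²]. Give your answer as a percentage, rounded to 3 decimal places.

-1.798%

With y = 0.0115:
  t   CF        PV=CF/(1+0.0115)^t    t·PV        t(t+1)·PV
  1     1,625.00     1,606.5250     1,606.5250       3,213.0499
  2     1,625.00     1,588.2600     3,176.5199       9,529.5598
  3    26,625.00    25,727.1664    77,181.4991     308,725.9965
  Σ                 28,921.9513    81,964.5440     321,468.6063
P = 28,921.9513; D_Mac = 2.83399 yrs; D_mod = 2.80177 yrs; C = 10.86374.
Duration effect: -2.80177 × (+0.0065) = -0.018212
Convexity effect: 0.5 × 10.86374 × (0.0065)² = +0.0002295
ΔP/P ≈ -0.018212 + 0.0002295 = -0.017982 = -1.7982%.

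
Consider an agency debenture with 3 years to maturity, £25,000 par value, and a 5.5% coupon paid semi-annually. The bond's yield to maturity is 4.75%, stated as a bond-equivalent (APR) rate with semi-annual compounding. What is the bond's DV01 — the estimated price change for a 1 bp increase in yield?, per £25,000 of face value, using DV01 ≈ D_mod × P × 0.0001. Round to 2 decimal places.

£7.00

Periodic yield y = 0.02375.
  t   CF        PV=CF/(1+0.02375)^t    t·PV
  1       687.50       671.5507       671.5507
  2       687.50       655.9714     1,311.9427
  3       687.50       640.7535     1,922.2604
  4       687.50       625.8886     2,503.5544
  5       687.50       611.3686     3,056.8430
  6    25,687.50    22,313.0198   133,878.1187
  Σ                 25,518.5525   143,344.2699
P = 25,518.5525; D_Mac = 5.61726 half-year periods = 2.80863 yrs; D_mod = 2.74347 yrs.
DV01 ≈ 2.74347 × 25,518.5525 × 0.0001 = 7.000941.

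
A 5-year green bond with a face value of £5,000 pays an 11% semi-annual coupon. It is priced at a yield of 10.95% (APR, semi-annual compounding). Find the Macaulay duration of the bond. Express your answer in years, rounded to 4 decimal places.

3.9772 years

Periodic yield y = 0.05475. Discount each cash flow and weight by its period:
  t   CF        PV=CF/(1+0.05475)^t    t·PV
  1       275.00       260.7253       260.7253
  2       275.00       247.1916       494.3831
  3       275.00       234.3603       703.0810
  4       275.00       222.1951       888.7806
  5       275.00       210.6614     1,053.3071
  6       275.00       199.7264     1,198.3584
  7       275.00       189.3590     1,325.5130
  8       275.00       179.5297     1,436.2380
  9       275.00       170.2107     1,531.8964
  10    5,275.00     3,095.4737    30,954.7374
  Σ                  5,009.4333    39,847.0203
Price P = Σ PV = 5,009.4333.
Macaulay duration = Σ(t·PV) / P = 39,847.0203 / 5,009.4333 = 7.95440 half-year periods.
In years: 7.95440 / 2 = 3.97720 years.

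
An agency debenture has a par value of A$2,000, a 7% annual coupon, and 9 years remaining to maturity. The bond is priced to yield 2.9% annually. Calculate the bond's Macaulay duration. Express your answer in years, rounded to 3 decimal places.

7.263 years

Periodic yield y = 0.029. Discount each cash flow and weight by its year:
  t   CF        PV=CF/(1+0.029)^t    t·PV
  1       140.00       136.0544       136.0544
  2       140.00       132.2200       264.4401
  3       140.00       128.4937       385.4812
  4       140.00       124.8724       499.4897
  5       140.00       121.3532       606.7659
  6       140.00       117.9331       707.5987
  7       140.00       114.6094       802.2661
  8       140.00       111.3794       891.0355
  9     2,140.00     1,654.5329    14,890.7959
  Σ                  2,641.4487    19,183.9275
Price P = Σ PV = 2,641.4487.
Macaulay duration = Σ(t·PV) / P = 19,183.9275 / 2,641.4487 = 7.26265 years.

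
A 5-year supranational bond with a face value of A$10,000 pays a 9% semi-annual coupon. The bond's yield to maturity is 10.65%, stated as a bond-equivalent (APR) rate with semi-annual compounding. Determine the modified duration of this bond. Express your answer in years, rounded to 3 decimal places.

3.894 years

Periodic yield y = 0.05325. First find Macaulay duration:
  t   CF        PV=CF/(1+0.05325)^t    t·PV
  1       450.00       427.2490       427.2490
  2       450.00       405.6482       811.2964
  3       450.00       385.1395     1,155.4186
  4       450.00       365.6677     1,462.6709
  5       450.00       347.1804     1,735.9019
  6       450.00       329.6277     1,977.7662
  7       450.00       312.9625     2,190.7372
  8       450.00       297.1398     2,377.1181
  9       450.00       282.1170     2,539.0533
  10   10,450.00     6,220.1608    62,201.6081
  Σ                  9,372.8926    76,878.8198
P = 9,372.8926; Macaulay duration = 76,878.8198 / 9,372.8926 = 8.20225 half-year periods = 4.10113 years.
Modified duration = D_Mac / (1 + y) = 4.10113 / 1.05325 = 3.89378 years.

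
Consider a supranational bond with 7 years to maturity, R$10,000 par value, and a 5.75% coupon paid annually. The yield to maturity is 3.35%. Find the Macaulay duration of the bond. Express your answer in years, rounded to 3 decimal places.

Periodic yield y = 0.0335. Discount each cash flow and weight by its year:
  t   CF        PV=CF/(1+0.0335)^t    t·PV
  1       575.00       556.3619       556.3619
  2       575.00       538.3279     1,076.6558
  3       575.00       520.8785     1,562.6354
  4       575.00       503.9946     2,015.9786
  5       575.00       487.6581     2,438.2905
  6       575.00       471.8511     2,831.1065
  7    10,575.00     8,396.6685    58,776.6797
  Σ                 11,475.7406    69,257.7084
Price P = Σ PV = 11,475.7406.
Macaulay duration = Σ(t·PV) / P = 69,257.7084 / 11,475.7406 = 6.03514 years.

6.035 years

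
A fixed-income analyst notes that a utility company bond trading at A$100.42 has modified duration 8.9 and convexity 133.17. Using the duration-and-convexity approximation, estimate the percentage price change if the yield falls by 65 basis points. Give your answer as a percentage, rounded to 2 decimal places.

Duration effect: -D_mod·Δy = -8.9 × (-0.0065) = +0.057850
Convexity effect: ½·C·(Δy)² = 0.5 × 133.17 × (-0.0065)² = +0.00281321625
ΔP/P ≈ +0.057850 + 0.00281321625 = +0.06066321625
= +6.066321625%.

+6.07%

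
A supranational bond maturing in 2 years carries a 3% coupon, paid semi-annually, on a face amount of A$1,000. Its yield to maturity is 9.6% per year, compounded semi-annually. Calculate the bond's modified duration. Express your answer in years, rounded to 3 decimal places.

Periodic yield y = 0.048. First find Macaulay duration:
  t   CF        PV=CF/(1+0.048)^t    t·PV
  1        15.00        14.3130        14.3130
  2        15.00        13.6574        27.3148
  3        15.00        13.0319        39.0957
  4     1,015.00       841.4357     3,365.7426
  Σ                    882.4379     3,446.4661
P = 882.4379; Macaulay duration = 3,446.4661 / 882.4379 = 3.90562 half-year periods = 1.95281 years.
Modified duration = D_Mac / (1 + y) = 1.95281 / 1.048 = 1.86337 years.

1.863 years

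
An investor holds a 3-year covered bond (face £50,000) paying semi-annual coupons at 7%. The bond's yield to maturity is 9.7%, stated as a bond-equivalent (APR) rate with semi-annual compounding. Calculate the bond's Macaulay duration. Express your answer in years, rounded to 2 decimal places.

2.75 years

Periodic yield y = 0.0485. Discount each cash flow and weight by its period:
  t   CF        PV=CF/(1+0.0485)^t    t·PV
  1     1,750.00     1,669.0510     1,669.0510
  2     1,750.00     1,591.8465     3,183.6929
  3     1,750.00     1,518.2131     4,554.6394
  4     1,750.00     1,447.9858     5,791.9433
  5     1,750.00     1,381.0070     6,905.0349
  6    51,750.00    38,949.3079   233,695.8476
  Σ                 46,557.4114   255,800.2092
Price P = Σ PV = 46,557.4114.
Macaulay duration = Σ(t·PV) / P = 255,800.2092 / 46,557.4114 = 5.49430 half-year periods.
In years: 5.49430 / 2 = 2.74715 years.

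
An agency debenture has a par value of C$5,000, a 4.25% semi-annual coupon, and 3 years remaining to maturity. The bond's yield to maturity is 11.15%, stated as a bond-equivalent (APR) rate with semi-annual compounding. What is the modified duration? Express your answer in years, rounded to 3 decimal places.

2.681 years

Periodic yield y = 0.05575. First find Macaulay duration:
  t   CF        PV=CF/(1+0.05575)^t    t·PV
  1       106.25       100.6394       100.6394
  2       106.25        95.3250       190.6500
  3       106.25        90.2913       270.8738
  4       106.25        85.5233       342.0933
  5       106.25        81.0072       405.0359
  6     5,106.25     3,687.5298    22,125.1785
  Σ                  4,140.3158    23,434.4708
P = 4,140.3158; Macaulay duration = 23,434.4708 / 4,140.3158 = 5.66007 half-year periods = 2.83003 years.
Modified duration = D_Mac / (1 + y) = 2.83003 / 1.05575 = 2.68059 years.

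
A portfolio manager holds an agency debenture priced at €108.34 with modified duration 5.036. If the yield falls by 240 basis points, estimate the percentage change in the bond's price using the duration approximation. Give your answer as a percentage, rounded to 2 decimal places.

+12.09%

Duration approximation: ΔP/P ≈ -D_mod · Δy = -5.036 × (-0.024) = +0.120864.
As a percentage: +12.0864%.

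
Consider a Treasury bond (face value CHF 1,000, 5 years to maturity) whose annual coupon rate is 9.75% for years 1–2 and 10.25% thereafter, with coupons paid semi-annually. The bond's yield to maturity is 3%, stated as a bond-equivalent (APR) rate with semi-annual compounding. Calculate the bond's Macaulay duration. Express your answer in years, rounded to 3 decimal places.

Periodic yield y = 0.015. Discount each cash flow and weight by its period:
  t   CF        PV=CF/(1+0.015)^t    t·PV
  1        48.75        48.0296        48.0296
  2        48.75        47.3198        94.6395
  3        48.75        46.6205       139.8614
  4        48.75        45.9315       183.7259
  5        51.25        47.5733       237.8667
  6        51.25        46.8703       281.2217
  7        51.25        46.1776       323.2434
  8        51.25        45.4952       363.9616
  9        51.25        44.8229       403.4057
  10    1,051.25       905.8277     9,058.2768
  Σ                  1,324.6682    11,134.2322
Price P = Σ PV = 1,324.6682.
Macaulay duration = Σ(t·PV) / P = 11,134.2322 / 1,324.6682 = 8.40530 half-year periods.
In years: 8.40530 / 2 = 4.20265 years.

4.203 years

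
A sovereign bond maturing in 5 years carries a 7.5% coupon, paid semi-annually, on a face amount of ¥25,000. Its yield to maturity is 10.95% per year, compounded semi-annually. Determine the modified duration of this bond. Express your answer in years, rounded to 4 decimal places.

Periodic yield y = 0.05475. First find Macaulay duration:
  t   CF        PV=CF/(1+0.05475)^t    t·PV
  1       937.50       888.8362       888.8362
  2       937.50       842.6985     1,685.3970
  3       937.50       798.9557     2,396.8670
  4       937.50       757.4834     3,029.9337
  5       937.50       718.1640     3,590.8198
  6       937.50       680.8855     4,085.3129
  7       937.50       645.5421     4,518.7944
  8       937.50       612.0332     4,896.2659
  9       937.50       580.2638     5,222.3741
  10   25,937.50    15,220.6351   152,206.3507
  Σ                 21,745.4974   182,520.9516
P = 21,745.4974; Macaulay duration = 182,520.9516 / 21,745.4974 = 8.39351 half-year periods = 4.19675 years.
Modified duration = D_Mac / (1 + y) = 4.19675 / 1.05475 = 3.97891 years.

3.9789 years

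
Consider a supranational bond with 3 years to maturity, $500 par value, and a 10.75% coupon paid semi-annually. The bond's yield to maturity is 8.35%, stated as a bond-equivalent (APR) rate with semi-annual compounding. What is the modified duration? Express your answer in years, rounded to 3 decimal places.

2.548 years

Periodic yield y = 0.04175. First find Macaulay duration:
  t   CF        PV=CF/(1+0.04175)^t    t·PV
  1       26.875        25.7979        25.7979
  2       26.875        24.7640        49.5281
  3       26.875        23.7716        71.3147
  4       26.875        22.8189        91.2755
  5       26.875        21.9044       109.5219
  6      526.875       412.2176     2,473.3056
  Σ                    531.2744     2,820.7438
P = 531.2744; Macaulay duration = 2,820.7438 / 531.2744 = 5.30939 half-year periods = 2.65470 years.
Modified duration = D_Mac / (1 + y) = 2.65470 / 1.04175 = 2.54830 years.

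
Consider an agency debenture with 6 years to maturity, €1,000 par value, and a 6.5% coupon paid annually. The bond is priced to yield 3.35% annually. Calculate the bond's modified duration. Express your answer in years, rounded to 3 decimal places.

Periodic yield y = 0.0335. First find Macaulay duration:
  t   CF        PV=CF/(1+0.0335)^t    t·PV
  1        65.00        62.8931        62.8931
  2        65.00        60.8545       121.7089
  3        65.00        58.8819       176.6457
  4        65.00        56.9733       227.8932
  5        65.00        55.1266       275.6328
  6     1,065.00       873.9503     5,243.7016
  Σ                  1,168.6796     6,108.4754
P = 1,168.6796; Macaulay duration = 6,108.4754 / 1,168.6796 = 5.22682 years.
Modified duration = D_Mac / (1 + y) = 5.22682 / 1.0335 = 5.05740 years.

5.057 years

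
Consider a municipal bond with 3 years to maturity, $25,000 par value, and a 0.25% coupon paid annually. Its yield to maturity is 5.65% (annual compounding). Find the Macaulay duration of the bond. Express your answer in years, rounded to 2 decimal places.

Periodic yield y = 0.0565. Discount each cash flow and weight by its year:
  t   CF        PV=CF/(1+0.0565)^t    t·PV
  1        62.50        59.1576        59.1576
  2        62.50        55.9939       111.9879
  3    25,062.50    21,252.7868    63,758.3604
  Σ                 21,367.9383    63,929.5059
Price P = Σ PV = 21,367.9383.
Macaulay duration = Σ(t·PV) / P = 63,929.5059 / 21,367.9383 = 2.99184 years.

2.99 years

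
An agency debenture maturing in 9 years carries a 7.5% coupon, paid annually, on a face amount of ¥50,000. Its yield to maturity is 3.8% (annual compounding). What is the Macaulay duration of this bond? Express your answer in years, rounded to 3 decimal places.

7.129 years

Periodic yield y = 0.038. Discount each cash flow and weight by its year:
  t   CF        PV=CF/(1+0.038)^t    t·PV
  1     3,750.00     3,612.7168     3,612.7168
  2     3,750.00     3,480.4593     6,960.9186
  3     3,750.00     3,353.0437    10,059.1310
  4     3,750.00     3,230.2925    12,921.1701
  5     3,750.00     3,112.0352    15,560.1760
  6     3,750.00     2,998.1071    17,988.6428
  7     3,750.00     2,888.3498    20,218.4488
  8     3,750.00     2,782.6106    22,260.8850
  9    53,750.00    38,423.9746   345,815.7717
  Σ                 63,881.5897   455,397.8608
Price P = Σ PV = 63,881.5897.
Macaulay duration = Σ(t·PV) / P = 455,397.8608 / 63,881.5897 = 7.12878 years.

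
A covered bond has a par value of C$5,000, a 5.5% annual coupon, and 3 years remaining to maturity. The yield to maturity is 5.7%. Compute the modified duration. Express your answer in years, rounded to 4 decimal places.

2.6924 years

Periodic yield y = 0.057. First find Macaulay duration:
  t   CF        PV=CF/(1+0.057)^t    t·PV
  1       275.00       260.1703       260.1703
  2       275.00       246.1403       492.2806
  3     5,275.00     4,466.8102    13,400.4307
  Σ                  4,973.1208    14,152.8816
P = 4,973.1208; Macaulay duration = 14,152.8816 / 4,973.1208 = 2.84588 years.
Modified duration = D_Mac / (1 + y) = 2.84588 / 1.057 = 2.69241 years.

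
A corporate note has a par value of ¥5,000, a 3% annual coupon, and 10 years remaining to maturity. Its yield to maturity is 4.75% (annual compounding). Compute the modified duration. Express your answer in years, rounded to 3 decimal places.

Periodic yield y = 0.0475. First find Macaulay duration:
  t   CF        PV=CF/(1+0.0475)^t    t·PV
  1       150.00       143.1981       143.1981
  2       150.00       136.7046       273.4092
  3       150.00       130.5056       391.5168
  4       150.00       124.5877       498.3508
  5       150.00       118.9381       594.6906
  6       150.00       113.5448       681.2685
  7       150.00       108.3959       758.7716
  8       150.00       103.4806       827.8449
  9       150.00        98.7882       889.0936
  10    5,150.00     3,237.9260    32,379.2595
  Σ                  4,316.0696    37,437.4037
P = 4,316.0696; Macaulay duration = 37,437.4037 / 4,316.0696 = 8.67396 years.
Modified duration = D_Mac / (1 + y) = 8.67396 / 1.0475 = 8.28063 years.

8.281 years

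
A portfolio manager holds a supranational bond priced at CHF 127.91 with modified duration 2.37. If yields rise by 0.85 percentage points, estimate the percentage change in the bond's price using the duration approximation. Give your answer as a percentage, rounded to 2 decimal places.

-2.01%

Duration approximation: ΔP/P ≈ -D_mod · Δy = -2.37 × (+0.0085) = -0.020145.
As a percentage: -2.0145%.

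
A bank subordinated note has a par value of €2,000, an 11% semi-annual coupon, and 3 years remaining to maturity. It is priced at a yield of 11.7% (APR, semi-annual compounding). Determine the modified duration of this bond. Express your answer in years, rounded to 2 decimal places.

2.49 years

Periodic yield y = 0.0585. First find Macaulay duration:
  t   CF        PV=CF/(1+0.0585)^t    t·PV
  1       110.00       103.9206       103.9206
  2       110.00        98.1773       196.3545
  3       110.00        92.7513       278.2540
  4       110.00        87.6252       350.5010
  5       110.00        82.7825       413.9123
  6     2,110.00     1,500.1590     9,000.9538
  Σ                  1,965.4159    10,343.8962
P = 1,965.4159; Macaulay duration = 10,343.8962 / 1,965.4159 = 5.26296 half-year periods = 2.63148 years.
Modified duration = D_Mac / (1 + y) = 2.63148 / 1.0585 = 2.48604 years.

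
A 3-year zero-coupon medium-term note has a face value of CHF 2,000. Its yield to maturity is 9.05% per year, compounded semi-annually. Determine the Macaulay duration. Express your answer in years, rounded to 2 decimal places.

A zero-coupon bond has a single cash flow at maturity, so its Macaulay duration equals its maturity: 3 years.
(Equivalently: 6 semi-annual periods ÷ 2 = 3 years.)

3.00 years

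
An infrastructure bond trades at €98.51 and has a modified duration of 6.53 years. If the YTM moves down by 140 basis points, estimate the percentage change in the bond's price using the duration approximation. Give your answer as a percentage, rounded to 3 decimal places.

Duration approximation: ΔP/P ≈ -D_mod · Δy = -6.53 × (-0.014) = +0.091420.
As a percentage: +9.1420%.

+9.142%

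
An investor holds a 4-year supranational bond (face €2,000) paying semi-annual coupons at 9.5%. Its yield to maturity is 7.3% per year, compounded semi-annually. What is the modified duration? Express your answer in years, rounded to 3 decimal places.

Periodic yield y = 0.0365. First find Macaulay duration:
  t   CF        PV=CF/(1+0.0365)^t    t·PV
  1        95.00        91.6546        91.6546
  2        95.00        88.4270       176.8540
  3        95.00        85.3131       255.9393
  4        95.00        82.3088       329.2353
  5        95.00        79.4103       397.0517
  6        95.00        76.6139       459.6836
  7        95.00        73.9160       517.4120
  8     2,095.00     1,572.6409    12,581.1275
  Σ                  2,150.2848    14,808.9580
P = 2,150.2848; Macaulay duration = 14,808.9580 / 2,150.2848 = 6.88698 half-year periods = 3.44349 years.
Modified duration = D_Mac / (1 + y) = 3.44349 / 1.0365 = 3.32223 years.

3.322 years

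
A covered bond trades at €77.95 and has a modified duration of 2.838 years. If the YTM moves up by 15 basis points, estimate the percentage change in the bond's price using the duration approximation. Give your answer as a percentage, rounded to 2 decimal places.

-0.43%

Duration approximation: ΔP/P ≈ -D_mod · Δy = -2.838 × (+0.0015) = -0.004257.
As a percentage: -0.4257%.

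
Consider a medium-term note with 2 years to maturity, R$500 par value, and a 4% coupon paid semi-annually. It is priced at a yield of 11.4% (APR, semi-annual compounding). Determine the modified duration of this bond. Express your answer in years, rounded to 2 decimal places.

Periodic yield y = 0.057. First find Macaulay duration:
  t   CF        PV=CF/(1+0.057)^t    t·PV
  1        10.00         9.4607         9.4607
  2        10.00         8.9506        17.9011
  3        10.00         8.4679        25.4037
  4       510.00       408.5735     1,634.2941
  Σ                    435.4527     1,687.0596
P = 435.4527; Macaulay duration = 1,687.0596 / 435.4527 = 3.87427 half-year periods = 1.93713 years.
Modified duration = D_Mac / (1 + y) = 1.93713 / 1.057 = 1.83267 years.

1.83 years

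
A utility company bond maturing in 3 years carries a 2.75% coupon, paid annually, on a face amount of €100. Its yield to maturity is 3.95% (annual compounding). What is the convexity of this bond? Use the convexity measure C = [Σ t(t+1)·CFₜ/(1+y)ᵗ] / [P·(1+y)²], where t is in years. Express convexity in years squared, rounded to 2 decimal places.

10.71

With y = 0.0395:
  t   CF        PV=CF/(1+0.0395)^t    t·PV        t(t+1)·PV
  1         2.75         2.6455         2.6455           5.2910
  2         2.75         2.5450         5.0900          15.2699
  3       102.75        91.4762       274.4287       1,097.7150
  Σ                     96.6667       282.1642       1,118.2759
P = 96.6667.
Convexity = Σ t(t+1)·PV / [P·(1+y)²] = 1,118.2759 / (96.6667 × 1.080560) = 10.70589.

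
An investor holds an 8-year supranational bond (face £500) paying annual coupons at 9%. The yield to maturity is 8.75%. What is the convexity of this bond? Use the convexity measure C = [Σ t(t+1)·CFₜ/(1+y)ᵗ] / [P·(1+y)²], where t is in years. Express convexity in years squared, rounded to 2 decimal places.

With y = 0.0875:
  t   CF        PV=CF/(1+0.0875)^t    t·PV        t(t+1)·PV
  1        45.00        41.3793        41.3793          82.7586
  2        45.00        38.0499        76.0999         228.2996
  3        45.00        34.9885       104.9654         419.8614
  4        45.00        32.1733       128.6932         643.4658
  5        45.00        29.5846       147.9232         887.5390
  6        45.00        27.2043       163.2256       1,142.5789
  7        45.00        25.0154       175.1079       1,400.8631
  8       545.00       278.5880     2,228.7039      20,058.3347
  Σ                    506.9833     3,066.0982      24,863.7011
P = 506.9833.
Convexity = Σ t(t+1)·PV / [P·(1+y)²] = 24,863.7011 / (506.9833 × 1.182656) = 41.46805.

41.47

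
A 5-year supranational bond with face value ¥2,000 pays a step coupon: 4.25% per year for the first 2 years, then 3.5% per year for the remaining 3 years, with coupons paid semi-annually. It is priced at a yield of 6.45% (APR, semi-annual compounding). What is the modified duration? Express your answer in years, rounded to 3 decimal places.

Periodic yield y = 0.03225. First find Macaulay duration:
  t   CF        PV=CF/(1+0.03225)^t    t·PV
  1        42.50        41.1722        41.1722
  2        42.50        39.8859        79.7718
  3        42.50        38.6397       115.9192
  4        42.50        37.4325       149.7302
  5        35.00        29.8637       149.3185
  6        35.00        28.9307       173.5841
  7        35.00        28.0268       196.1877
  8        35.00        27.1512       217.2095
  9        35.00        26.3029       236.7263
  10    2,035.00     1,481.5472    14,815.4722
  Σ                  1,778.9529    16,175.0918
P = 1,778.9529; Macaulay duration = 16,175.0918 / 1,778.9529 = 9.09248 half-year periods = 4.54624 years.
Modified duration = D_Mac / (1 + y) = 4.54624 / 1.03225 = 4.40420 years.

4.404 years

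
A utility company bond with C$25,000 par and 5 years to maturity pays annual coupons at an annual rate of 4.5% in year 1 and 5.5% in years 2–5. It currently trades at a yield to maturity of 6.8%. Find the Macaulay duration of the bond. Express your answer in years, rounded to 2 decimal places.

Periodic yield y = 0.068. Discount each cash flow and weight by its year:
  t   CF        PV=CF/(1+0.068)^t    t·PV
  1     1,125.00     1,053.3708     1,053.3708
  2     1,375.00     1,205.4805     2,410.9610
  3     1,375.00     1,128.7271     3,386.1812
  4     1,375.00     1,056.8606     4,227.4422
  5    26,375.00    18,981.7481    94,908.7403
  Σ                 23,426.1870   105,986.6955
Price P = Σ PV = 23,426.1870.
Macaulay duration = Σ(t·PV) / P = 105,986.6955 / 23,426.1870 = 4.52428 years.

4.52 years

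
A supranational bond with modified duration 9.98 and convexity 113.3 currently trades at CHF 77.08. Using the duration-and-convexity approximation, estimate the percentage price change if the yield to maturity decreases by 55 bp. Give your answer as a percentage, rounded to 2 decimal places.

+5.66%

Duration effect: -D_mod·Δy = -9.98 × (-0.0055) = +0.054890
Convexity effect: ½·C·(Δy)² = 0.5 × 113.3 × (-0.0055)² = +0.0017136625
ΔP/P ≈ +0.054890 + 0.0017136625 = +0.0566036625
= +5.66036625%.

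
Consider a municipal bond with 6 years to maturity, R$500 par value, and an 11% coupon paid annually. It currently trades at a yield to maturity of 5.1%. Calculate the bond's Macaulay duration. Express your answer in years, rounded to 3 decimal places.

Periodic yield y = 0.051. Discount each cash flow and weight by its year:
  t   CF        PV=CF/(1+0.051)^t    t·PV
  1        55.00        52.3311        52.3311
  2        55.00        49.7917        99.5835
  3        55.00        47.3756       142.1267
  4        55.00        45.0767       180.3067
  5        55.00        42.8893       214.4466
  6       555.00       411.7908     2,470.7451
  Σ                    649.2553     3,159.5396
Price P = Σ PV = 649.2553.
Macaulay duration = Σ(t·PV) / P = 3,159.5396 / 649.2553 = 4.86641 years.

4.866 years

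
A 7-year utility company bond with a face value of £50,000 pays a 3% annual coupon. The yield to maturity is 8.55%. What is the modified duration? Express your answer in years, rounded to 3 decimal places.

5.793 years

Periodic yield y = 0.0855. First find Macaulay duration:
  t   CF        PV=CF/(1+0.0855)^t    t·PV
  1     1,500.00     1,381.8517     1,381.8517
  2     1,500.00     1,273.0094     2,546.0188
  3     1,500.00     1,172.7401     3,518.2203
  4     1,500.00     1,080.3686     4,321.4743
  5     1,500.00       995.2728     4,976.3638
  6     1,500.00       916.8796     5,501.2774
  7    51,500.00    29,000.0292   203,000.2041
  Σ                 35,820.1512   225,245.4104
P = 35,820.1512; Macaulay duration = 225,245.4104 / 35,820.1512 = 6.28823 years.
Modified duration = D_Mac / (1 + y) = 6.28823 / 1.0855 = 5.79294 years.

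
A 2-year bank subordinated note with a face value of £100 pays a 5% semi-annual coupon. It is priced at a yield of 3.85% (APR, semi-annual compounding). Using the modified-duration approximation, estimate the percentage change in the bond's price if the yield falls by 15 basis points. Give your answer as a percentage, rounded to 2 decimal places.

Periodic yield y = 0.01925. Modified duration first:
  t   CF        PV=CF/(1+0.01925)^t    t·PV
  1         2.50         2.4528         2.4528
  2         2.50         2.4065         4.8129
  3         2.50         2.3610         7.0830
  4       102.50        94.9732       379.8927
  Σ                    102.1934       394.2415
P = 102.1934; D_Mac = 3.85780 half-year periods = 1.92890 yrs; D_mod = 1.92890/(1+0.01925) = 1.89247 yrs.
ΔP/P ≈ -D_mod · Δy = -1.89247 × (-0.0015) = +0.002839 = +0.2839%.

+0.28%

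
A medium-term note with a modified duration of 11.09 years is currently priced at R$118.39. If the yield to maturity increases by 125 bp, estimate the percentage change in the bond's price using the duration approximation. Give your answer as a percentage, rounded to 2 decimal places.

Duration approximation: ΔP/P ≈ -D_mod · Δy = -11.09 × (+0.0125) = -0.138625.
As a percentage: -13.8625%.

-13.86%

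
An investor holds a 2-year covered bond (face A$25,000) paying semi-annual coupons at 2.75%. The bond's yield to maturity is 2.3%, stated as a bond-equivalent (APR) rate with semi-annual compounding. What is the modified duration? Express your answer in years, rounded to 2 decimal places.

Periodic yield y = 0.0115. First find Macaulay duration:
  t   CF        PV=CF/(1+0.0115)^t    t·PV
  1       343.75       339.8418       339.8418
  2       343.75       335.9781       671.9561
  3       343.75       332.1583       996.4748
  4    25,343.75    24,210.6989    96,842.7958
  Σ                 25,218.6771    98,851.0685
P = 25,218.6771; Macaulay duration = 98,851.0685 / 25,218.6771 = 3.91976 half-year periods = 1.95988 years.
Modified duration = D_Mac / (1 + y) = 1.95988 / 1.0115 = 1.93760 years.

1.94 years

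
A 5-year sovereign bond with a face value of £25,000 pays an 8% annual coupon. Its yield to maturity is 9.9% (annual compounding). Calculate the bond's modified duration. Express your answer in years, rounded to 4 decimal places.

Periodic yield y = 0.099. First find Macaulay duration:
  t   CF        PV=CF/(1+0.099)^t    t·PV
  1     2,000.00     1,819.8362     1,819.8362
  2     2,000.00     1,655.9019     3,311.8038
  3     2,000.00     1,506.7351     4,520.2054
  4     2,000.00     1,371.0056     5,484.0224
  5    27,000.00    16,841.2880    84,206.4399
  Σ                 23,194.7668    99,342.3077
P = 23,194.7668; Macaulay duration = 99,342.3077 / 23,194.7668 = 4.28296 years.
Modified duration = D_Mac / (1 + y) = 4.28296 / 1.099 = 3.89714 years.

3.8971 years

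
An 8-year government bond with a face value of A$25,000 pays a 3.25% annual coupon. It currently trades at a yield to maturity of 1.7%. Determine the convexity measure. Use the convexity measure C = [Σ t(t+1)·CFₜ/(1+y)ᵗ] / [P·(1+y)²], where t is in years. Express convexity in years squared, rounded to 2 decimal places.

60.64

With y = 0.017:
  t   CF        PV=CF/(1+0.017)^t    t·PV        t(t+1)·PV
  1       812.50       798.9184       798.9184       1,597.8368
  2       812.50       785.5638     1,571.1276       4,713.3828
  3       812.50       772.4325     2,317.2974       9,269.1894
  4       812.50       759.5206     3,038.0824      15,190.4120
  5       812.50       746.8246     3,734.1229      22,404.7375
  6       812.50       734.3408     4,406.0447      30,842.3132
  7       812.50       722.0657     5,054.4597      40,435.6777
  8    25,812.50    22,556.0187   180,448.1495   1,624,033.3451
  Σ                 27,875.6850   201,368.2026   1,748,486.8945
P = 27,875.6850.
Convexity = Σ t(t+1)·PV / [P·(1+y)²] = 1,748,486.8945 / (27,875.6850 × 1.034289) = 60.64499.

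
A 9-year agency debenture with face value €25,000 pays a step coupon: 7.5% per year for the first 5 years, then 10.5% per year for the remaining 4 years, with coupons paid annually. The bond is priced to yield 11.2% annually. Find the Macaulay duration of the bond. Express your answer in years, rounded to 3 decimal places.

6.622 years

Periodic yield y = 0.112. Discount each cash flow and weight by its year:
  t   CF        PV=CF/(1+0.112)^t    t·PV
  1     1,875.00     1,686.1511     1,686.1511
  2     1,875.00     1,516.3229     3,032.6458
  3     1,875.00     1,363.5997     4,090.7992
  4     1,875.00     1,226.2588     4,905.0350
  5     1,875.00     1,102.7507     5,513.7534
  6     2,625.00     1,388.3552     8,330.1311
  7     2,625.00     1,248.5208     8,739.6459
  8     2,625.00     1,122.7705     8,982.1643
  9    27,625.00    10,625.7404    95,631.6636
  Σ                 21,280.4701   140,911.9895
Price P = Σ PV = 21,280.4701.
Macaulay duration = Σ(t·PV) / P = 140,911.9895 / 21,280.4701 = 6.62166 years.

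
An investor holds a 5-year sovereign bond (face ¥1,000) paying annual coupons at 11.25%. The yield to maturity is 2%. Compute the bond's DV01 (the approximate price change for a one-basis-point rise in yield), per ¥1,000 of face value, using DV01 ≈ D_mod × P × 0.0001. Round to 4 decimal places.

Periodic yield y = 0.02.
  t   CF        PV=CF/(1+0.02)^t    t·PV
  1       112.50       110.2941       110.2941
  2       112.50       108.1315       216.2630
  3       112.50       106.0113       318.0338
  4       112.50       103.9326       415.7304
  5     1,112.50     1,007.6255     5,038.1276
  Σ                  1,435.9950     6,098.4490
P = 1,435.9950; D_Mac = 4.24685 yrs; D_mod = 4.16357 yrs.
DV01 ≈ 4.16357 × 1,435.9950 × 0.0001 = 0.597887.

¥0.5979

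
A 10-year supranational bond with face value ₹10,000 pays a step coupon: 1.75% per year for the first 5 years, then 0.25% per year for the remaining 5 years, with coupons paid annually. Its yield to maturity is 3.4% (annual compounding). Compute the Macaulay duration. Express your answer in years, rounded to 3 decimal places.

Periodic yield y = 0.034. Discount each cash flow and weight by its year:
  t   CF        PV=CF/(1+0.034)^t    t·PV
  1       175.00       169.2456       169.2456
  2       175.00       163.6805       327.3610
  3       175.00       158.2984       474.8951
  4       175.00       153.0932       612.3728
  5       175.00       148.0592       740.2959
  6        25.00        20.4558       122.7349
  7        25.00        19.7832       138.4823
  8        25.00        19.1327       153.0614
  9        25.00        18.5036       166.5320
  10   10,025.00     7,175.9432    71,759.4322
  Σ                  8,046.1954    74,664.4133
Price P = Σ PV = 8,046.1954.
Macaulay duration = Σ(t·PV) / P = 74,664.4133 / 8,046.1954 = 9.27947 years.

9.279 years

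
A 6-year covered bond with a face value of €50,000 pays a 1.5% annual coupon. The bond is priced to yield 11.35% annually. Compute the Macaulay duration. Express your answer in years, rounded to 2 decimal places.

Periodic yield y = 0.1135. Discount each cash flow and weight by its year:
  t   CF        PV=CF/(1+0.1135)^t    t·PV
  1       750.00       673.5519       673.5519
  2       750.00       604.8962     1,209.7923
  3       750.00       543.2386     1,629.7157
  4       750.00       487.8658     1,951.4632
  5       750.00       438.1372     2,190.6861
  6    50,750.00    26,625.3128   159,751.8767
  Σ                 29,373.0024   167,407.0859
Price P = Σ PV = 29,373.0024.
Macaulay duration = Σ(t·PV) / P = 167,407.0859 / 29,373.0024 = 5.69935 years.

5.70 years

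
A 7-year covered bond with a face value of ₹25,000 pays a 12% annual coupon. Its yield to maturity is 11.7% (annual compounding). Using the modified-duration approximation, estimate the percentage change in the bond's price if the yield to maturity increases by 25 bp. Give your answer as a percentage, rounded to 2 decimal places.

Periodic yield y = 0.117. Modified duration first:
  t   CF        PV=CF/(1+0.117)^t    t·PV
  1     3,000.00     2,685.7654     2,685.7654
  2     3,000.00     2,404.4453     4,808.8907
  3     3,000.00     2,152.5921     6,457.7762
  4     3,000.00     1,927.1191     7,708.4765
  5     3,000.00     1,725.2633     8,626.3166
  6     3,000.00     1,544.5509     9,267.3052
  7    28,000.00    12,905.8264    90,340.7849
  Σ                 25,345.5626   129,895.3156
P = 25,345.5626; D_Mac = 5.12497 yrs; D_mod = 5.12497/(1+0.117) = 4.58816 yrs.
ΔP/P ≈ -D_mod · Δy = -4.58816 × (+0.0025) = -0.011470 = -1.1470%.

-1.15%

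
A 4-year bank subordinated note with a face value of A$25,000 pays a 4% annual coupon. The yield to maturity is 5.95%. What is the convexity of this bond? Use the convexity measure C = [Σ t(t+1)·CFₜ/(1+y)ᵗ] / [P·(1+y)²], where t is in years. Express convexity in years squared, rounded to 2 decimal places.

With y = 0.0595:
  t   CF        PV=CF/(1+0.0595)^t    t·PV        t(t+1)·PV
  1     1,000.00       943.8414       943.8414       1,887.6829
  2     1,000.00       890.8367     1,781.6733       5,345.0199
  3     1,000.00       840.8085     2,522.4256      10,089.7025
  4    26,000.00    20,633.3385    82,533.3541     412,666.7707
  Σ                 23,308.8252    87,781.2945     429,989.1760
P = 23,308.8252.
Convexity = Σ t(t+1)·PV / [P·(1+y)²] = 429,989.1760 / (23,308.8252 × 1.122540) = 16.43369.

16.43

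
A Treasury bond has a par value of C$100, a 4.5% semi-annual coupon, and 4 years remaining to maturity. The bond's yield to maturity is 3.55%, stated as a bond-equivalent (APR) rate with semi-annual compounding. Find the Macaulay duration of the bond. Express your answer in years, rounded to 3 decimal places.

3.711 years

Periodic yield y = 0.01775. Discount each cash flow and weight by its period:
  t   CF        PV=CF/(1+0.01775)^t    t·PV
  1         2.25         2.2108         2.2108
  2         2.25         2.1722         4.3444
  3         2.25         2.1343         6.4030
  4         2.25         2.0971         8.3884
  5         2.25         2.0605        10.3026
  6         2.25         2.0246        12.1475
  7         2.25         1.9893        13.9249
  8       102.25        88.8248       710.5987
  Σ                    103.5136       768.3202
Price P = Σ PV = 103.5136.
Macaulay duration = Σ(t·PV) / P = 768.3202 / 103.5136 = 7.42241 half-year periods.
In years: 7.42241 / 2 = 3.71120 years.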